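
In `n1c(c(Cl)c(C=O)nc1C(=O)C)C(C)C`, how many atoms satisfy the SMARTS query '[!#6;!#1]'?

5

Check the 15 heavy atoms by environment: 2× n (aromatic) → match; 4× c (aromatic) → no; 6× C → no; 2× O → match; 1× Cl → match.
Summing the matching environments: 2 + 2 + 1 = 5 matching atoms.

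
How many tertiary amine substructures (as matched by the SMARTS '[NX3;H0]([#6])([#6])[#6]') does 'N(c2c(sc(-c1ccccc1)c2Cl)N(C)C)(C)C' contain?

2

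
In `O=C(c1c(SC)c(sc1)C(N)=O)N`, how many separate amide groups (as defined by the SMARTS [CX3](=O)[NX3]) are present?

2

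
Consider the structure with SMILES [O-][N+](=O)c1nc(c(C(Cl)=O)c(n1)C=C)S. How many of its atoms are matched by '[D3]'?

6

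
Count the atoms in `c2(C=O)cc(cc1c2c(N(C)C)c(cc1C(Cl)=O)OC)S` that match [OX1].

2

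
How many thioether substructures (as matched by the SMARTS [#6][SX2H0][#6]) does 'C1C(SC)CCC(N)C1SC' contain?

2

[#6][SX2H0][#6] is the SMARTS for a thioether: an aliphatic sulfur bridging two carbons with no H on the sulfur.
The molecule carries 2 separate instances of a methylthio ether (-SCH3) meeting every constraint; each maps to a distinct set of atoms, giving 2 matches.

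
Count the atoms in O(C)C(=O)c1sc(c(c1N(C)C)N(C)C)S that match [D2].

Check the 16 heavy atoms by environment: 1× s (aromatic, D2) → match; 4× c (aromatic, D3) → no; 1× C (D3) → no; 1× O (D1) → no; 1× O (D2) → match; 5× C (D1) → no; 2× N (D3) → no; 1× S (D1) → no.
Summing the matching environments: 1 + 1 = 2 matching atoms.

2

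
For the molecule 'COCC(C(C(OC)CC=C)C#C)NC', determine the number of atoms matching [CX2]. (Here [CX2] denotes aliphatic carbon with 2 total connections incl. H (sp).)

2

The query [CX2] means: C with X2: aliphatic carbon with exactly 2 total connections.
Check the 15 heavy atoms by environment: 8× C (X4) → no; 2× O (X2) → no; 2× C (X2) → match; 2× C (X3) → no; 1× N (X3) → no.
That gives 2 matching atoms.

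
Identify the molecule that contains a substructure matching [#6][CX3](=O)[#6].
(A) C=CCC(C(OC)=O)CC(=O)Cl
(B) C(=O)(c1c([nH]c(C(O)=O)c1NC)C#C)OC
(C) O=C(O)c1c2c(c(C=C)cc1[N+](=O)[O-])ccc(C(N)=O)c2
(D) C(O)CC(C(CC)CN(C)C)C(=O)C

[#6][CX3](=O)[#6] describes a carbonyl carbon (no H) flanked by two carbons (a ketone).
(A) has a methyl-ester group (-C(=O)OCH3) but one neighbour of the carbonyl carbon is O, not C.
(B) has a methyl-ester group (-C(=O)OCH3) but one neighbour of the carbonyl carbon is O, not C.
(C) has a carboxylic acid group (-C(=O)OH) but one neighbour of the carbonyl carbon is O, not C.
(D) contains an acetyl/ketone group (-C(=O)CH3), which satisfies every atom and bond constraint.
So the answer is (D).

D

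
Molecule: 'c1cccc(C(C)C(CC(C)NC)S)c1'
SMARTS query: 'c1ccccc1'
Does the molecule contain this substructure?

Yes

The pattern c1ccccc1 describes six aromatic carbons in a ring — a benzene ring.
The molecule carries a phenyl ring, whose atoms satisfy every constraint of the query, so the pattern matches.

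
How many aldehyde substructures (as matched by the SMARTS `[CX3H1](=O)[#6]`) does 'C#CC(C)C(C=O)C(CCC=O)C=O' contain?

3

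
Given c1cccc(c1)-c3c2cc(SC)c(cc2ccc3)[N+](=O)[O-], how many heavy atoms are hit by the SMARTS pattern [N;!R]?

The query [N;!R] means: aliphatic nitrogen not in a ring.
Check the 21 heavy atoms by environment: 16× c (aromatic, in 6-ring) → no; 1× S (acyclic) → no; 1× C (acyclic) → no; 1× N (charge +1, acyclic) → match; 1× O (charge -1, acyclic) → no; 1× O (acyclic) → no.
That gives 1 matching atom.

1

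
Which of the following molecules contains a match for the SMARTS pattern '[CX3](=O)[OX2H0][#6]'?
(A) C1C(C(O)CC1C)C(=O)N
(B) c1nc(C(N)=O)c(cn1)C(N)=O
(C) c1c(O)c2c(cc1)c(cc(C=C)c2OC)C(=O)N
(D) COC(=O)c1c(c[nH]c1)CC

D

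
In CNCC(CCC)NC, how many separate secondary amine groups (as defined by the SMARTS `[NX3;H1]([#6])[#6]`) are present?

[NX3;H1]([#6])[#6] is the SMARTS for a secondary amine: a trivalent nitrogen with one H, bonded to two carbons.
The molecule carries 2 separate instances of an N-methylamino group (-NHCH3) meeting every constraint; each maps to a distinct set of atoms, giving 2 matches.

2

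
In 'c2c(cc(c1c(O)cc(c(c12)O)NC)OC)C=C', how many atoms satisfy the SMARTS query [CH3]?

2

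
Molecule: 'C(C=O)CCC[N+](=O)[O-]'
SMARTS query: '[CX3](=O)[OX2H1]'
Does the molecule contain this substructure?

The pattern [CX3](=O)[OX2H1] describes an sp2 carbon double-bonded to O and single-bonded to an -OH oxygen — a carboxylic acid.
The closest candidate here is an aldehyde (-CHO), but there is no singly-bonded oxygen on the carbonyl carbon. No other fragment satisfies the full query, so there is no match.

No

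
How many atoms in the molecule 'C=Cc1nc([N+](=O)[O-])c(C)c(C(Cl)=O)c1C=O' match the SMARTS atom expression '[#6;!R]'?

Check the 17 heavy atoms by environment: 1× n (aromatic, in 6-ring) → no; 5× c (aromatic, in 6-ring) → no; 5× C (acyclic) → match; 3× O (acyclic) → no; 1× Cl (acyclic) → no; 1× N (charge +1, acyclic) → no; 1× O (charge -1, acyclic) → no.
That gives 5 matching atoms.

5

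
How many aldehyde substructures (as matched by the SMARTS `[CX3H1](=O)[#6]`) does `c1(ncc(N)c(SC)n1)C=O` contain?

1

[CX3H1](=O)[#6] is the SMARTS for an aldehyde: an sp2 carbon with one H, double-bonded to O and single-bonded to carbon.
Exactly one fragment in the molecule meets all constraints, giving 1 match.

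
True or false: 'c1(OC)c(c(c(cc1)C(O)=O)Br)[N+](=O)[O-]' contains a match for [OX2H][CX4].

False

The pattern [OX2H][CX4] describes a hydroxyl oxygen bound to an sp3 (X4) carbon — an aliphatic alcohol.
The closest candidate here is a carboxylic acid group (-C(=O)OH), but the -OH is on a CX3 carbonyl carbon, not a CX4 carbon. No other fragment satisfies the full query, so there is no match.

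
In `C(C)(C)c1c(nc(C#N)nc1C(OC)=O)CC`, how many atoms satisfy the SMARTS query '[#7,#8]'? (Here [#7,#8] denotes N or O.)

The query [#7,#8] means: nitrogen or oxygen (comma = OR).
Check the 17 heavy atoms by environment: 2× n (aromatic) → match; 4× c (aromatic) → no; 8× C → no; 2× O → match; 1× N → match.
Summing the matching environments: 2 + 2 + 1 = 5 matching atoms.

5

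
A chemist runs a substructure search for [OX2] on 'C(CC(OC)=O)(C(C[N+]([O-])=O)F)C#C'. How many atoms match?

1

The query [OX2] means: aliphatic oxygen with two total connections — ether, hydroxyl, or ester single-bond O.
Check the 14 heavy atoms by environment: 5× C (X4) → no; 1× F (X1) → no; 2× C (X2) → no; 1× C (X3) → no; 2× O (X1) → no; 1× O (X2) → match; 1× N (charge +1, X3) → no; 1× O (charge -1, X1) → no.
That gives 1 matching atom.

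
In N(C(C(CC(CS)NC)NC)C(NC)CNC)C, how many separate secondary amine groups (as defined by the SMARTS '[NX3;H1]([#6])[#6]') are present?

5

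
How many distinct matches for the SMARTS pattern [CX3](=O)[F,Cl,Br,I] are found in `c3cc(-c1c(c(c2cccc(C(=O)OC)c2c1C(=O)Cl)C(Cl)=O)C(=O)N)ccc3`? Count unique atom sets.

2

[CX3](=O)[F,Cl,Br,I] is the SMARTS for an acyl halide: a carbonyl carbon bonded to a halogen.
The molecule carries 2 separate instances of an acyl chloride (-C(=O)Cl) meeting every constraint; each maps to a distinct set of atoms, giving 2 matches.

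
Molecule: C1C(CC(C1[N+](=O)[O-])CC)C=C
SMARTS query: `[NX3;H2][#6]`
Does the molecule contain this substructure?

The pattern [NX3;H2][#6] describes a trivalent nitrogen with two H attached to carbon — a primary amine.
The closest candidate here is a nitro group (-[N+](=O)[O-]), but the nitrogen is [N+] with no H, not NX3H2. No other fragment satisfies the full query, so there is no match.

No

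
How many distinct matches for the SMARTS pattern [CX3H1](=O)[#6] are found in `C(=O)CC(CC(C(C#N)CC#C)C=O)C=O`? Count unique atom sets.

3

[CX3H1](=O)[#6] is the SMARTS for an aldehyde: an sp2 carbon with one H, double-bonded to O and single-bonded to carbon.
The molecule carries 3 separate instances of an aldehyde (-CHO) meeting every constraint; each maps to a distinct set of atoms, giving 3 matches.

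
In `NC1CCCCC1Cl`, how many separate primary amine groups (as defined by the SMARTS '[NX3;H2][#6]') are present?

1

[NX3;H2][#6] is the SMARTS for a primary amine: a trivalent nitrogen with two H attached to carbon.
Exactly one fragment in the molecule meets all constraints, giving 1 match.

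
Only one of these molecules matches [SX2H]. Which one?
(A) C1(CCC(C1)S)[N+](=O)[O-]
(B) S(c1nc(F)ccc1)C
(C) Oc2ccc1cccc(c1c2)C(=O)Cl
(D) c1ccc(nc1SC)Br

[SX2H] describes an aliphatic sulfur with two connections, one being H (a thiol).
(A) contains a thiol (-SH), which satisfies every atom and bond constraint.
(B) has a methylthio ether (-SCH3) but the sulfur has H0 (bonded to two carbons), not H1.
(C) has a hydroxyl group (-OH) but it is an -OH, not an -SH.
(D) has a methylthio ether (-SCH3) but the sulfur has H0 (bonded to two carbons), not H1.
So the answer is (A).

A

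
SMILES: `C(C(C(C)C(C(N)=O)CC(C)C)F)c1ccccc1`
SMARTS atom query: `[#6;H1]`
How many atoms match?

Check the 19 heavy atoms by environment: 2× C (H2) → no; 4× C (H1) → match; 3× C (H3) → no; 1× c (aromatic, H0) → no; 5× c (aromatic, H1) → match; 1× F (H0) → no; 1× C (H0) → no; 1× O (H0) → no; 1× N (H2) → no.
Summing the matching environments: 4 + 5 = 9 matching atoms.

9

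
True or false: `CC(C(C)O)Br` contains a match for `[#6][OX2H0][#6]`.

False

The pattern [#6][OX2H0][#6] describes an aliphatic oxygen bridging two carbons with no H on the oxygen — an ether.
The closest candidate here is a hydroxyl group (-OH), but the oxygen has H1, not H0 bridging two carbons. No other fragment satisfies the full query, so there is no match.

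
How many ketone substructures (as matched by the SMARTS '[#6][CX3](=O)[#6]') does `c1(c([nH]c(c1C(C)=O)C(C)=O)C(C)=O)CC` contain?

3

[#6][CX3](=O)[#6] is the SMARTS for a ketone: a carbonyl carbon (no H) flanked by two carbons.
The molecule carries 3 separate instances of an acetyl/ketone group (-C(=O)CH3) meeting every constraint; each maps to a distinct set of atoms, giving 3 matches.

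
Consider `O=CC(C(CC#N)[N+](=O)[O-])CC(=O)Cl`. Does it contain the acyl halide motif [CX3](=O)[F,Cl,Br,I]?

Yes

The pattern [CX3](=O)[F,Cl,Br,I] describes a carbonyl carbon bonded to a halogen — an acyl halide.
The molecule carries an acyl chloride (-C(=O)Cl), whose atoms satisfy every constraint of the query, so the pattern matches.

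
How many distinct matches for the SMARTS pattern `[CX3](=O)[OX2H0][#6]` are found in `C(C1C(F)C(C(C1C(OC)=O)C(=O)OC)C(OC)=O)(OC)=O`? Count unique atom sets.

[CX3](=O)[OX2H0][#6] is the SMARTS for an ester: a carbonyl carbon bonded to an oxygen that is itself bonded to carbon (no H on that O).
The molecule carries 4 separate instances of a methyl-ester group (-C(=O)OCH3) meeting every constraint; each maps to a distinct set of atoms, giving 4 matches.

4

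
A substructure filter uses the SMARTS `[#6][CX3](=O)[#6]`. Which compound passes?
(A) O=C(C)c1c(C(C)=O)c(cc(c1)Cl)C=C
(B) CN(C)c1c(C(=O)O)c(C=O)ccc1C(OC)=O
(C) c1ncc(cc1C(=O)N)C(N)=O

A

[#6][CX3](=O)[#6] describes a carbonyl carbon (no H) flanked by two carbons (a ketone).
(A) contains an acetyl/ketone group (-C(=O)CH3), which satisfies every atom and bond constraint.
(B) has a carboxylic acid group (-C(=O)OH) but one neighbour of the carbonyl carbon is O, not C.
(C) has a primary amide (-C(=O)NH2) but one neighbour of the carbonyl carbon is N, not C.
So the answer is (A).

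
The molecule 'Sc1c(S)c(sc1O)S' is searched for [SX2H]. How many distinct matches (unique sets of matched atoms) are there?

[SX2H] is the SMARTS for a thiol: an aliphatic sulfur with two connections, one being H.
The molecule carries 3 separate instances of a thiol (-SH) meeting every constraint; each maps to a distinct set of atoms, giving 3 matches.

3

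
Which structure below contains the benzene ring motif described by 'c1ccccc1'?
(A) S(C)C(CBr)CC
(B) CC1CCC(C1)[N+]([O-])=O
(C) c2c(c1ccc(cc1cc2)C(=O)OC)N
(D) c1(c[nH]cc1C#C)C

c1ccccc1 describes six aromatic carbons in a ring (a benzene ring).
(A) has a methyl group (-CH3) but no six-membered all-carbon aromatic ring is present.
(B) has a methyl group (-CH3) but no six-membered all-carbon aromatic ring is present.
(C) contains the required atom environment, so the pattern matches.
(D) has a methyl group (-CH3) but no six-membered all-carbon aromatic ring is present.
So the answer is (C).

C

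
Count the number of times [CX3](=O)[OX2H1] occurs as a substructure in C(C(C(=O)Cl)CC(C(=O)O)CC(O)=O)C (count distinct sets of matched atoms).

2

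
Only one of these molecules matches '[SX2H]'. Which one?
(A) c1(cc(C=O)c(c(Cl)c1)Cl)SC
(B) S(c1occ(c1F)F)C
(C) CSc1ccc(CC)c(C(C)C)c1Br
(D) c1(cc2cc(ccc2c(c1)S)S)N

D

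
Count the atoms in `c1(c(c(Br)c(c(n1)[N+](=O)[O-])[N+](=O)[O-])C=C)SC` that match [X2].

2

Check the 17 heavy atoms by environment: 1× n (aromatic, X2) → match; 5× c (aromatic, X3) → no; 2× N (charge +1, X3) → no; 2× O (charge -1, X1) → no; 2× O (X1) → no; 1× S (X2) → match; 1× C (X4) → no; 2× C (X3) → no; 1× Br (X1) → no.
Summing the matching environments: 1 + 1 = 2 matching atoms.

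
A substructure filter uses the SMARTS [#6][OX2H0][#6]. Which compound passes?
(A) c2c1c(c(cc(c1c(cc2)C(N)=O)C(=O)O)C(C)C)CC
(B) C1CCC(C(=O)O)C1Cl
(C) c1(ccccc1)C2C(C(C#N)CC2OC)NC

C

[#6][OX2H0][#6] describes an aliphatic oxygen bridging two carbons with no H on the oxygen (an ether).
(A) has a carboxylic acid group (-C(=O)OH) but the -OH oxygen has H1; the =O is OX1, not OX2.
(B) has a carboxylic acid group (-C(=O)OH) but the -OH oxygen has H1; the =O is OX1, not OX2.
(C) contains a methoxy ether (-OCH3), which satisfies every atom and bond constraint.
So the answer is (C).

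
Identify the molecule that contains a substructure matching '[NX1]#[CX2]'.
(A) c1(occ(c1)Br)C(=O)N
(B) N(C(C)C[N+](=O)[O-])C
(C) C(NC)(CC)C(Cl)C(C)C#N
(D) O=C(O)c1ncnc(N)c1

[NX1]#[CX2] describes a nitrogen triple-bonded to a two-connected carbon (a nitrile).
(A) has a primary amide (-C(=O)NH2) but the nitrogen is NX3, not NX1.
(B) has a nitro group (-[N+](=O)[O-]) but there is no C#N triple bond.
(C) contains a nitrile (-C#N), which satisfies every atom and bond constraint.
(D) has a primary amino group (-NH2) but the nitrogen is NX3 (three connections), not NX1 triple-bonded.
So the answer is (C).

C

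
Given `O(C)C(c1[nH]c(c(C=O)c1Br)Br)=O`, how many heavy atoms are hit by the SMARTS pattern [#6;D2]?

Check the 13 heavy atoms by environment: 1× n (aromatic, D2) → no; 4× c (aromatic, D3) → no; 1× C (D3) → no; 2× O (D1) → no; 1× O (D2) → no; 1× C (D1) → no; 2× Br (D1) → no; 1× C (D2) → match.
That gives 1 matching atom.

1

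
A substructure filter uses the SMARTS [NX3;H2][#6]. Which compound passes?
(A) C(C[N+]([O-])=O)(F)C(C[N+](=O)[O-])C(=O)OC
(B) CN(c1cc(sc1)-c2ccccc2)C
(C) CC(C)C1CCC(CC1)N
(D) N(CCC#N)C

[NX3;H2][#6] describes a trivalent nitrogen with two H attached to carbon (a primary amine).
(A) has a nitro group (-[N+](=O)[O-]) but the nitrogen is [N+] with no H, not NX3H2.
(B) has a dimethylamino group (-N(CH3)2) but the nitrogen has H0, not H2.
(C) contains a primary amino group (-NH2), which satisfies every atom and bond constraint.
(D) has an N-methylamino group (-NHCH3) but the nitrogen bears two carbons and only one H (H1), not H2.
So the answer is (C).

C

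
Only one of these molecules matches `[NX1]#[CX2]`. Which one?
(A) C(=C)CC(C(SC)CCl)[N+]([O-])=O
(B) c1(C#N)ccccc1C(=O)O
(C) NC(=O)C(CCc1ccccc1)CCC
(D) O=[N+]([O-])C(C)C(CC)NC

[NX1]#[CX2] describes a nitrogen triple-bonded to a two-connected carbon (a nitrile).
(A) has a nitro group (-[N+](=O)[O-]) but there is no C#N triple bond.
(B) contains a nitrile (-C#N), which satisfies every atom and bond constraint.
(C) has a primary amide (-C(=O)NH2) but the nitrogen is NX3, not NX1.
(D) has a nitro group (-[N+](=O)[O-]) but there is no C#N triple bond.
So the answer is (B).

B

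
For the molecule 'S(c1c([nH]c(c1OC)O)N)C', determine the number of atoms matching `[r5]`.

5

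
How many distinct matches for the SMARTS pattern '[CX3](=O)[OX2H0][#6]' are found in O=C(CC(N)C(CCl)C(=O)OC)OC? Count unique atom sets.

[CX3](=O)[OX2H0][#6] is the SMARTS for an ester: a carbonyl carbon bonded to an oxygen that is itself bonded to carbon (no H on that O).
The molecule carries 2 separate instances of a methyl-ester group (-C(=O)OCH3) meeting every constraint; each maps to a distinct set of atoms, giving 2 matches.

2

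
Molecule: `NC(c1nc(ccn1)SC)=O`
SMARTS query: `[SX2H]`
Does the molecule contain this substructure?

No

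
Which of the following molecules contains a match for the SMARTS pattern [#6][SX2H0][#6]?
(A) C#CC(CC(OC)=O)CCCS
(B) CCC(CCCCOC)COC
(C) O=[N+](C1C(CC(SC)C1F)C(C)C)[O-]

[#6][SX2H0][#6] describes an aliphatic sulfur bridging two carbons with no H on the sulfur (a thioether).
(A) has a thiol (-SH) but the sulfur has H1, not H0 bridging two carbons.
(B) has a methoxy ether (-OCH3) but the bridging atom is O, not S.
(C) contains a methylthio ether (-SCH3), which satisfies every atom and bond constraint.
So the answer is (C).

C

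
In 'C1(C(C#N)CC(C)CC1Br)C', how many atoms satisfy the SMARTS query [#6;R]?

6

The query [#6;R] means: carbon that is part of a ring.
Check the 11 heavy atoms by environment: 6× C (in 6-ring) → match; 3× C (acyclic) → no; 1× N (acyclic) → no; 1× Br (acyclic) → no.
That gives 6 matching atoms.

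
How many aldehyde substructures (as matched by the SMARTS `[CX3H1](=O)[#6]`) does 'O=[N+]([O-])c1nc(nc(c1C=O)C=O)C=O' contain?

3

[CX3H1](=O)[#6] is the SMARTS for an aldehyde: an sp2 carbon with one H, double-bonded to O and single-bonded to carbon.
The molecule carries 3 separate instances of an aldehyde (-CHO) meeting every constraint; each maps to a distinct set of atoms, giving 3 matches.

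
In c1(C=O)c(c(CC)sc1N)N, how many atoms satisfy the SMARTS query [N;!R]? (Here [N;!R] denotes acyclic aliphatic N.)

Check the 11 heavy atoms by environment: 1× s (aromatic, in 5-ring) → no; 4× c (aromatic, in 5-ring) → no; 2× N (acyclic) → match; 3× C (acyclic) → no; 1× O (acyclic) → no.
That gives 2 matching atoms.

2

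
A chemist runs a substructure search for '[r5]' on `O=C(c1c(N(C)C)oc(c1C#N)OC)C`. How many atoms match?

5

Check the 15 heavy atoms by environment: 1× o (aromatic, in 5-ring) → match; 4× c (aromatic, in 5-ring) → match; 2× O (acyclic) → no; 6× C (acyclic) → no; 2× N (acyclic) → no.
Summing the matching environments: 1 + 4 = 5 matching atoms.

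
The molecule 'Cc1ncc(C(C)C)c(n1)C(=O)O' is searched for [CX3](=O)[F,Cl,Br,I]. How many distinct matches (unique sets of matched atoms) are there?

[CX3](=O)[F,Cl,Br,I] is the SMARTS for an acyl halide: a carbonyl carbon bonded to a halogen.
The molecule has a carboxylic acid group (-C(=O)OH), but the carbonyl is bonded to -OH, not to a halogen; nothing else fits, so there are 0 matches.

0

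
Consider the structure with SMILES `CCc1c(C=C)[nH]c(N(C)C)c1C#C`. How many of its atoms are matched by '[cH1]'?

The query [cH1] means: aromatic carbon bearing exactly one hydrogen.
Check the 14 heavy atoms by environment: 1× n (aromatic, H1) → no; 4× c (aromatic, H0) → no; 2× C (H2) → no; 3× C (H3) → no; 2× C (H1) → no; 1× N (H0) → no; 1× C (H0) → no.
No environment satisfies the query, so 0 matching atoms.

0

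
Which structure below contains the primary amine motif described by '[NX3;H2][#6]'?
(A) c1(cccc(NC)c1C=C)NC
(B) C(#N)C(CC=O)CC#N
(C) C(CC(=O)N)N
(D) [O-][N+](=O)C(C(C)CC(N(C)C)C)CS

[NX3;H2][#6] describes a trivalent nitrogen with two H attached to carbon (a primary amine).
(A) has an N-methylamino group (-NHCH3) but the nitrogen bears two carbons and only one H (H1), not H2.
(B) has a nitrile (-C#N) but the nitrogen is NX1 (triple-bonded), not NX3 with two H.
(C) contains a primary amino group (-NH2), which satisfies every atom and bond constraint.
(D) has a nitro group (-[N+](=O)[O-]) but the nitrogen is [N+] with no H, not NX3H2.
So the answer is (C).

C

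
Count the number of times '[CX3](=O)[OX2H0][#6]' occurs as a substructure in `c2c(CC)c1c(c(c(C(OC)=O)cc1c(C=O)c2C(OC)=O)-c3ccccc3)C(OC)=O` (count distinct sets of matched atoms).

3

[CX3](=O)[OX2H0][#6] is the SMARTS for an ester: a carbonyl carbon bonded to an oxygen that is itself bonded to carbon (no H on that O).
The molecule carries 3 separate instances of a methyl-ester group (-C(=O)OCH3) meeting every constraint; each maps to a distinct set of atoms, giving 3 matches.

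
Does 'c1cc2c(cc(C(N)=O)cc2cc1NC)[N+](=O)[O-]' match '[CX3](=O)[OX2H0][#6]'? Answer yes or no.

No

The pattern [CX3](=O)[OX2H0][#6] describes a carbonyl carbon bonded to an oxygen that is itself bonded to carbon (no H on that O) — an ester.
The closest candidate here is a primary amide (-C(=O)NH2), but the carbonyl is bonded to N, not to an O-C linkage. No other fragment satisfies the full query, so there is no match.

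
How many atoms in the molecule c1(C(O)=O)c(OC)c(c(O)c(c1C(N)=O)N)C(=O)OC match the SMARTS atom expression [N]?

Check the 20 heavy atoms by environment: 6× c (aromatic) → no; 5× C → no; 7× O → no; 2× N → match.
That gives 2 matching atoms.

2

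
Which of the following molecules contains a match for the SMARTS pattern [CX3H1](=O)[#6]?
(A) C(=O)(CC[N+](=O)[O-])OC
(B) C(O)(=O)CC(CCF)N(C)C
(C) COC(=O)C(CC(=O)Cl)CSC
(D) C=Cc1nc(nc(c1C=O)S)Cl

[CX3H1](=O)[#6] describes an sp2 carbon with one H, double-bonded to O and single-bonded to carbon (an aldehyde).
(A) has a methyl-ester group (-C(=O)OCH3) but the carbonyl carbon has H0, not H1.
(B) has a carboxylic acid group (-C(=O)OH) but the carbonyl carbon has H0 and is bonded to O, not H1.
(C) has a methyl-ester group (-C(=O)OCH3) but the carbonyl carbon has H0, not H1.
(D) contains an aldehyde (-CHO), which satisfies every atom and bond constraint.
So the answer is (D).

D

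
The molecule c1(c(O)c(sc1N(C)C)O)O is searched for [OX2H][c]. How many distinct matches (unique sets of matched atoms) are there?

3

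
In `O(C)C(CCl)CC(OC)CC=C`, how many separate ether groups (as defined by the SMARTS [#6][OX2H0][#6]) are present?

[#6][OX2H0][#6] is the SMARTS for an ether: an aliphatic oxygen bridging two carbons with no H on the oxygen.
The molecule carries 2 separate instances of a methoxy ether (-OCH3) meeting every constraint; each maps to a distinct set of atoms, giving 2 matches.

2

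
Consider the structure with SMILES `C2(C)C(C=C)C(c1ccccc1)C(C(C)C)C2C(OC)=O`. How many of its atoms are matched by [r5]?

5

Check the 21 heavy atoms by environment: 5× C (in 5-ring) → match; 8× C (acyclic) → no; 2× O (acyclic) → no; 6× c (aromatic, in 6-ring) → no.
That gives 5 matching atoms.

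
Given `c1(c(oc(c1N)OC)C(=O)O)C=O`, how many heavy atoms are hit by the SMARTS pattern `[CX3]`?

The query [CX3] means: C with X3: aliphatic carbon with exactly 3 total connections.
Check the 13 heavy atoms by environment: 1× o (aromatic, X2) → no; 4× c (aromatic, X3) → no; 2× C (X3) → match; 2× O (X1) → no; 2× O (X2) → no; 1× N (X3) → no; 1× C (X4) → no.
That gives 2 matching atoms.

2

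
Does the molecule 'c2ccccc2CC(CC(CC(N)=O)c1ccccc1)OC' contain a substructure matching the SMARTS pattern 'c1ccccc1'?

The pattern c1ccccc1 describes six aromatic carbons in a ring — a benzene ring.
The molecule carries a phenyl ring, whose atoms satisfy every constraint of the query, so the pattern matches.

Yes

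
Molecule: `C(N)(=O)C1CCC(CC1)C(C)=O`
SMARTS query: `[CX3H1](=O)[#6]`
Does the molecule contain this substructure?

The pattern [CX3H1](=O)[#6] describes an sp2 carbon with one H, double-bonded to O and single-bonded to carbon — an aldehyde.
The closest candidate here is an acetyl/ketone group (-C(=O)CH3), but the carbonyl carbon has H0 (two carbon neighbours), not H1. No other fragment satisfies the full query, so there is no match.

No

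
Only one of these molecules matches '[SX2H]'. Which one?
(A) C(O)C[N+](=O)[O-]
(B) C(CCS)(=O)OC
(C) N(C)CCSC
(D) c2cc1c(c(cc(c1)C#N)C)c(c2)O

[SX2H] describes an aliphatic sulfur with two connections, one being H (a thiol).
(A) has a hydroxyl group (-OH) but it is an -OH, not an -SH.
(B) contains a thiol (-SH), which satisfies every atom and bond constraint.
(C) has a methylthio ether (-SCH3) but the sulfur has H0 (bonded to two carbons), not H1.
(D) has a hydroxyl group (-OH) but it is an -OH, not an -SH.
So the answer is (B).

B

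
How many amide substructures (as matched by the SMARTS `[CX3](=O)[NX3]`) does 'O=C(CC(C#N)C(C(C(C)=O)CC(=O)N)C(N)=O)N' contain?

[CX3](=O)[NX3] is the SMARTS for an amide: a carbonyl carbon bonded to a trivalent nitrogen.
The molecule carries 3 separate instances of a primary amide (-C(=O)NH2) meeting every constraint; each maps to a distinct set of atoms, giving 3 matches.

3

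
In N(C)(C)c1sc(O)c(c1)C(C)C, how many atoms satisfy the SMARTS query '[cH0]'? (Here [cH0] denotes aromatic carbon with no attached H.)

3

The query [cH0] means: aromatic carbon with no attached hydrogen (substituted or ring-fusion).
Check the 12 heavy atoms by environment: 1× s (aromatic, H0) → no; 3× c (aromatic, H0) → match; 1× c (aromatic, H1) → no; 1× O (H1) → no; 1× N (H0) → no; 4× C (H3) → no; 1× C (H1) → no.
That gives 3 matching atoms.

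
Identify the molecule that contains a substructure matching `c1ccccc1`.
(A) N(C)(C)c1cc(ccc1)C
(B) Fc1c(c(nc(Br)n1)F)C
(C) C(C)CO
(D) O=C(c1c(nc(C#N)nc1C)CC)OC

c1ccccc1 describes six aromatic carbons in a ring (a benzene ring).
(A) contains the required atom environment, so the pattern matches.
(B) has a methyl group (-CH3) but no six-membered all-carbon aromatic ring is present.
(C) has a methyl group (-CH3) but no six-membered all-carbon aromatic ring is present.
(D) has a methyl group (-CH3) but no six-membered all-carbon aromatic ring is present.
So the answer is (A).

A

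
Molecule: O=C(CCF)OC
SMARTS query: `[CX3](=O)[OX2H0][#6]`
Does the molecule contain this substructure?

Yes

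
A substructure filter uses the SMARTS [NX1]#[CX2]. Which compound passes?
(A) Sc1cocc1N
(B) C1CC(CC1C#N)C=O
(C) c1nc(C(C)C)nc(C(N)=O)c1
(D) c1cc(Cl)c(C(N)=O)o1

B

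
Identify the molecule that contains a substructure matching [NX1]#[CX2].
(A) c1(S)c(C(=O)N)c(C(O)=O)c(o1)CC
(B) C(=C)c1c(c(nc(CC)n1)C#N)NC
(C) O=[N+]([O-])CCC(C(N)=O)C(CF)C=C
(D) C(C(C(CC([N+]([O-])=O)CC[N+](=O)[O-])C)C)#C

[NX1]#[CX2] describes a nitrogen triple-bonded to a two-connected carbon (a nitrile).
(A) has a primary amide (-C(=O)NH2) but the nitrogen is NX3, not NX1.
(B) contains a nitrile (-C#N), which satisfies every atom and bond constraint.
(C) has a nitro group (-[N+](=O)[O-]) but there is no C#N triple bond.
(D) has a nitro group (-[N+](=O)[O-]) but there is no C#N triple bond.
So the answer is (B).

B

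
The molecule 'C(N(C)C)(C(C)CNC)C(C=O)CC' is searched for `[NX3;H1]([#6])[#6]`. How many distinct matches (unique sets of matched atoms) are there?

1

[NX3;H1]([#6])[#6] is the SMARTS for a secondary amine: a trivalent nitrogen with one H, bonded to two carbons.
Exactly one fragment in the molecule meets all constraints, giving 1 match.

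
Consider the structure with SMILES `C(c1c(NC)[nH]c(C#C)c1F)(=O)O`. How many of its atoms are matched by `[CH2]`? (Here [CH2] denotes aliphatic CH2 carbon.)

0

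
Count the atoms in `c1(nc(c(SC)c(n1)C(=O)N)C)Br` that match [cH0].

The query [cH0] means: aromatic carbon with no attached hydrogen (substituted or ring-fusion).
Check the 13 heavy atoms by environment: 2× n (aromatic, H0) → no; 4× c (aromatic, H0) → match; 1× C (H0) → no; 1× O (H0) → no; 1× N (H2) → no; 1× Br (H0) → no; 1× S (H0) → no; 2× C (H3) → no.
That gives 4 matching atoms.

4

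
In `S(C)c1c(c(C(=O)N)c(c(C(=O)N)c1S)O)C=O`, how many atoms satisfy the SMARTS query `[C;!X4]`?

3

The query [C;!X4] means: aliphatic carbon that does not have four total connections.
Check the 18 heavy atoms by environment: 6× c (aromatic, X3) → no; 3× C (X3) → match; 3× O (X1) → no; 2× N (X3) → no; 2× S (X2) → no; 1× C (X4) → no; 1× O (X2) → no.
That gives 3 matching atoms.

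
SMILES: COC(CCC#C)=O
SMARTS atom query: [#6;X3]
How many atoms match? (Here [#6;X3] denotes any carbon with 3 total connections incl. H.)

1

Check the 8 heavy atoms by environment: 3× C (X4) → no; 1× C (X3) → match; 1× O (X1) → no; 1× O (X2) → no; 2× C (X2) → no.
That gives 1 matching atom.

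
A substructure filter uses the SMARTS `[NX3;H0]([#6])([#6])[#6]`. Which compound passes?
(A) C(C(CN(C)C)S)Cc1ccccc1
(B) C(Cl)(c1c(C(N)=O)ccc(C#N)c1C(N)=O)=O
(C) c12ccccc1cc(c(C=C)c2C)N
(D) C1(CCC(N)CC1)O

A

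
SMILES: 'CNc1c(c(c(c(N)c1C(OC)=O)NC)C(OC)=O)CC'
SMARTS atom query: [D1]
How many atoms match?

The query [D1] means: atom with exactly one heavy-atom neighbour (degree 1).
Check the 21 heavy atoms by environment: 6× c (aromatic, D3) → no; 2× N (D2) → no; 5× C (D1) → match; 1× C (D2) → no; 1× N (D1) → match; 2× C (D3) → no; 2× O (D1) → match; 2× O (D2) → no.
Summing the matching environments: 5 + 1 + 2 = 8 matching atoms.

8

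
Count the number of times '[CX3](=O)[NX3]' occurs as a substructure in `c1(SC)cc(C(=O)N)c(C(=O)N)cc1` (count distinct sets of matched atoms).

[CX3](=O)[NX3] is the SMARTS for an amide: a carbonyl carbon bonded to a trivalent nitrogen.
The molecule carries 2 separate instances of a primary amide (-C(=O)NH2) meeting every constraint; each maps to a distinct set of atoms, giving 2 matches.

2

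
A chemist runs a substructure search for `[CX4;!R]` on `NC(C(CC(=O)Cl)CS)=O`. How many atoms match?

The query [CX4;!R] means: aliphatic carbon with four total connections, not in a ring.
Check the 10 heavy atoms by environment: 3× C (X4, acyclic) → match; 2× C (X3, acyclic) → no; 2× O (X1, acyclic) → no; 1× Cl (X1, acyclic) → no; 1× S (X2, acyclic) → no; 1× N (X3, acyclic) → no.
That gives 3 matching atoms.

3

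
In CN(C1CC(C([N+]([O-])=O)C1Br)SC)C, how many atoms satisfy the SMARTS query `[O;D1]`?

2

The query [O;D1] means: aliphatic oxygen bonded to exactly one heavy atom.
Check the 14 heavy atoms by environment: 4× C (D3) → no; 1× C (D2) → no; 1× N (charge +1, D3) → no; 1× O (charge -1, D1) → match; 1× O (D1) → match; 1× N (D3) → no; 3× C (D1) → no; 1× S (D2) → no; 1× Br (D1) → no.
Summing the matching environments: 1 + 1 = 2 matching atoms.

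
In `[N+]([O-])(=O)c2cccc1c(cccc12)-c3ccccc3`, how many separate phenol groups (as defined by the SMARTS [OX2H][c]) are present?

[OX2H][c] is the SMARTS for a phenol: a hydroxyl oxygen attached to an aromatic carbon.
No fragment in the molecule satisfies every constraint, giving 0 matches.

0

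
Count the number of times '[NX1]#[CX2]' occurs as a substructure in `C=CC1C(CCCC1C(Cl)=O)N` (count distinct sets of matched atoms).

0

[NX1]#[CX2] is the SMARTS for a nitrile: a nitrogen triple-bonded to a two-connected carbon.
The molecule has a primary amino group (-NH2), but the nitrogen is NX3 (three connections), not NX1 triple-bonded; nothing else fits, so there are 0 matches.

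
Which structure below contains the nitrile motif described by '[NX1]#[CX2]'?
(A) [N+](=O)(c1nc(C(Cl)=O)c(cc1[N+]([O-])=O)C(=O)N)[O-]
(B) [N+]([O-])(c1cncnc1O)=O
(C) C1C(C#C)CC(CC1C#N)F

C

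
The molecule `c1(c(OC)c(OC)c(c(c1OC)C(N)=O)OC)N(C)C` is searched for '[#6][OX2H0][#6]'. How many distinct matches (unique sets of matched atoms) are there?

4

[#6][OX2H0][#6] is the SMARTS for an ether: an aliphatic oxygen bridging two carbons with no H on the oxygen.
The molecule carries 4 separate instances of a methoxy ether (-OCH3) meeting every constraint; each maps to a distinct set of atoms, giving 4 matches.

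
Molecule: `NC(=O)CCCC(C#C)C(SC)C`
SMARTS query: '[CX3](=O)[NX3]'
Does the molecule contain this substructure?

Yes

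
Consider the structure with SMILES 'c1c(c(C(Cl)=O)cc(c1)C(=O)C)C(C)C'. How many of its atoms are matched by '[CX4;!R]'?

4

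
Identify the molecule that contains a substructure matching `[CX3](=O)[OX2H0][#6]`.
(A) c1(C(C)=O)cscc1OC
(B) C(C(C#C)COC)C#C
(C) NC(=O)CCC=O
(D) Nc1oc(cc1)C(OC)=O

D

[CX3](=O)[OX2H0][#6] describes a carbonyl carbon bonded to an oxygen that is itself bonded to carbon (no H on that O) (an ester).
(A) has a methoxy ether (-OCH3) but the ether oxygen is not adjacent to a C=O carbon.
(B) has a methoxy ether (-OCH3) but the ether oxygen is not adjacent to a C=O carbon.
(C) has a primary amide (-C(=O)NH2) but the carbonyl is bonded to N, not to an O-C linkage.
(D) contains a methyl-ester group (-C(=O)OCH3), which satisfies every atom and bond constraint.
So the answer is (D).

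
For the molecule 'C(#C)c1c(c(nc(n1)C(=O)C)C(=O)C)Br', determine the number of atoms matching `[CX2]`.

Check the 15 heavy atoms by environment: 2× n (aromatic, X2) → no; 4× c (aromatic, X3) → no; 2× C (X2) → match; 1× Br (X1) → no; 2× C (X3) → no; 2× O (X1) → no; 2× C (X4) → no.
That gives 2 matching atoms.

2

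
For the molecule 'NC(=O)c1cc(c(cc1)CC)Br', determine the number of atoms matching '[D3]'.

The query [D3] means: atom with exactly three heavy-atom neighbours.
Check the 12 heavy atoms by environment: 3× c (aromatic, D3) → match; 3× c (aromatic, D2) → no; 1× C (D2) → no; 1× C (D1) → no; 1× Br (D1) → no; 1× C (D3) → match; 1× O (D1) → no; 1× N (D1) → no.
Summing the matching environments: 3 + 1 = 4 matching atoms.

4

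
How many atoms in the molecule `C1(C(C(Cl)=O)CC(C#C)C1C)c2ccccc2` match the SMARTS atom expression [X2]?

2

The query [X2] means: any atom with exactly two total connections (bonds + H).
Check the 17 heavy atoms by environment: 6× C (X4) → no; 6× c (aromatic, X3) → no; 2× C (X2) → match; 1× C (X3) → no; 1× O (X1) → no; 1× Cl (X1) → no.
That gives 2 matching atoms.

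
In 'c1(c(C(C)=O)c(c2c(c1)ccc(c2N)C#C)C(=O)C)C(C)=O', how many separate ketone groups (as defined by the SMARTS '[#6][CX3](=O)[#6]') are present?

[#6][CX3](=O)[#6] is the SMARTS for a ketone: a carbonyl carbon (no H) flanked by two carbons.
The molecule carries 3 separate instances of an acetyl/ketone group (-C(=O)CH3) meeting every constraint; each maps to a distinct set of atoms, giving 3 matches.

3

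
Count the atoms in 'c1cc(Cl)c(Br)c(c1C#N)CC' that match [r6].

The query [r6] means: r6 matches atoms in a six-membered ring.
Check the 12 heavy atoms by environment: 6× c (aromatic, in 6-ring) → match; 3× C (acyclic) → no; 1× N (acyclic) → no; 1× Cl (acyclic) → no; 1× Br (acyclic) → no.
That gives 6 matching atoms.

6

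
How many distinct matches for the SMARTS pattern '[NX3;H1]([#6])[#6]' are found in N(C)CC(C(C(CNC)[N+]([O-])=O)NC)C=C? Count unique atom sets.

[NX3;H1]([#6])[#6] is the SMARTS for a secondary amine: a trivalent nitrogen with one H, bonded to two carbons.
The molecule carries 3 separate instances of an N-methylamino group (-NHCH3) meeting every constraint; each maps to a distinct set of atoms, giving 3 matches.

3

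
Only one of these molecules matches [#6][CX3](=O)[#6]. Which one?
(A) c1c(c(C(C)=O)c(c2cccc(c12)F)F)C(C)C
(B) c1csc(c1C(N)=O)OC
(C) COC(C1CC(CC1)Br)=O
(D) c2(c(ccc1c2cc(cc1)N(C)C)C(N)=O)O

A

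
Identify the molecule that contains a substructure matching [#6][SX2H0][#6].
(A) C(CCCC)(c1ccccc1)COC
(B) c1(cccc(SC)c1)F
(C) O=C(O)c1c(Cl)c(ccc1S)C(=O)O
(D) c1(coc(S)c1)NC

B

[#6][SX2H0][#6] describes an aliphatic sulfur bridging two carbons with no H on the sulfur (a thioether).
(A) has a methoxy ether (-OCH3) but the bridging atom is O, not S.
(B) contains a methylthio ether (-SCH3), which satisfies every atom and bond constraint.
(C) has a thiol (-SH) but the sulfur has H1, not H0 bridging two carbons.
(D) has a thiol (-SH) but the sulfur has H1, not H0 bridging two carbons.
So the answer is (B).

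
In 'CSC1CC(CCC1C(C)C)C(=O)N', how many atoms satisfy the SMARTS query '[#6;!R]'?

The query [#6;!R] means: carbon not in any ring.
Check the 14 heavy atoms by environment: 6× C (in 6-ring) → no; 5× C (acyclic) → match; 1× S (acyclic) → no; 1× O (acyclic) → no; 1× N (acyclic) → no.
That gives 5 matching atoms.

5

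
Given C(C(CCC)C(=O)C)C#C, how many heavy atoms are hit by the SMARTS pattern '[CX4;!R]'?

6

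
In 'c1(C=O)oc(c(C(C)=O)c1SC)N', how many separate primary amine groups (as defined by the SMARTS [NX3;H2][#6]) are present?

[NX3;H2][#6] is the SMARTS for a primary amine: a trivalent nitrogen with two H attached to carbon.
Exactly one fragment in the molecule meets all constraints, giving 1 match.

1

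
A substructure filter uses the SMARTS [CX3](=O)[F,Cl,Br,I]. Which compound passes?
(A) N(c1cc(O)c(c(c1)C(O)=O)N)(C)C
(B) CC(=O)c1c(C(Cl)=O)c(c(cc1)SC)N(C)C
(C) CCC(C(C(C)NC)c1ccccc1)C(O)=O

B

[CX3](=O)[F,Cl,Br,I] describes a carbonyl carbon bonded to a halogen (an acyl halide).
(A) has a carboxylic acid group (-C(=O)OH) but the carbonyl is bonded to -OH, not to a halogen.
(B) contains an acyl chloride (-C(=O)Cl), which satisfies every atom and bond constraint.
(C) has a carboxylic acid group (-C(=O)OH) but the carbonyl is bonded to -OH, not to a halogen.
So the answer is (B).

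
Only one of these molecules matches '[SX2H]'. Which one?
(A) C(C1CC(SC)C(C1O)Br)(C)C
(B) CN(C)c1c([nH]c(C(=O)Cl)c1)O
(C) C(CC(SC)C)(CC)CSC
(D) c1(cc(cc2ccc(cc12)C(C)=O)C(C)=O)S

[SX2H] describes an aliphatic sulfur with two connections, one being H (a thiol).
(A) has a hydroxyl group (-OH) but it is an -OH, not an -SH.
(B) has a hydroxyl group (-OH) but it is an -OH, not an -SH.
(C) has a methylthio ether (-SCH3) but the sulfur has H0 (bonded to two carbons), not H1.
(D) contains a thiol (-SH), which satisfies every atom and bond constraint.
So the answer is (D).

D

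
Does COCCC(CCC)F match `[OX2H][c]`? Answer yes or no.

The pattern [OX2H][c] describes a hydroxyl oxygen attached to an aromatic carbon — a phenol.
The closest candidate here is a methoxy ether (-OCH3), but the oxygen has H0, not H1. No other fragment satisfies the full query, so there is no match.

No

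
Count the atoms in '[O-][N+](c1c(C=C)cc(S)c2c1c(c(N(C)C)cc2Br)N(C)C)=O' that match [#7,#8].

Check the 23 heavy atoms by environment: 10× c (aromatic) → no; 6× C → no; 2× N → match; 1× Br → no; 1× S → no; 1× N (charge +1) → match; 1× O (charge -1) → match; 1× O → match.
Summing the matching environments: 2 + 1 + 1 + 1 = 5 matching atoms.

5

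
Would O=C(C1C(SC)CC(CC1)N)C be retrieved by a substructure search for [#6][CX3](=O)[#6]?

Yes

The pattern [#6][CX3](=O)[#6] describes a carbonyl carbon (no H) flanked by two carbons — a ketone.
The molecule carries an acetyl/ketone group (-C(=O)CH3), whose atoms satisfy every constraint of the query, so the pattern matches.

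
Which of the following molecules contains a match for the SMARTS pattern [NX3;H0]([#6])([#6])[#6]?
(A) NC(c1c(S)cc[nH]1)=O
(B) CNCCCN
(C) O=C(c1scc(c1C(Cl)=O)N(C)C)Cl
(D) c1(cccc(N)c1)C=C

C

[NX3;H0]([#6])([#6])[#6] describes a trivalent nitrogen with no H, bonded to three carbons (a tertiary amine).
(A) has a primary amide (-C(=O)NH2) but the amide nitrogen has H2 and only one carbon neighbour.
(B) has an N-methylamino group (-NHCH3) but the nitrogen still has one H (H1), not H0.
(C) contains a dimethylamino group (-N(CH3)2), which satisfies every atom and bond constraint.
(D) has a primary amino group (-NH2) but the nitrogen has H2, not H0 with three carbons.
So the answer is (C).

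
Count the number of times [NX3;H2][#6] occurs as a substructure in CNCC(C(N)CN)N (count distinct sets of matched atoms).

3

[NX3;H2][#6] is the SMARTS for a primary amine: a trivalent nitrogen with two H attached to carbon.
The molecule carries 3 separate instances of a primary amino group (-NH2) meeting every constraint; each maps to a distinct set of atoms, giving 3 matches.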